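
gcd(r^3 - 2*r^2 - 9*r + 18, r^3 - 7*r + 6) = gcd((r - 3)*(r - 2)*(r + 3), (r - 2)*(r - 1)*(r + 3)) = r^2 + r - 6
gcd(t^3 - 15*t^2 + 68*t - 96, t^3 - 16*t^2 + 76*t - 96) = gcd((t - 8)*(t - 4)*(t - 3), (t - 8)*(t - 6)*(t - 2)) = t - 8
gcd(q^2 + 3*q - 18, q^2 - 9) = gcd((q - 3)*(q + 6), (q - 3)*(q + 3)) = q - 3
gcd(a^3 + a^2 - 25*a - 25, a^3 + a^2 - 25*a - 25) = a^3 + a^2 - 25*a - 25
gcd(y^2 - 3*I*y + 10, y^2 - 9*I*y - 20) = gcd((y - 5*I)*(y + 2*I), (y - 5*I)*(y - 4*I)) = y - 5*I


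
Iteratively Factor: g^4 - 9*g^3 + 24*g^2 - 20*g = (g - 2)*(g^3 - 7*g^2 + 10*g) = g*(g - 2)*(g^2 - 7*g + 10) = g*(g - 5)*(g - 2)*(g - 2)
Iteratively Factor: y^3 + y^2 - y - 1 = (y + 1)*(y^2 - 1) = (y - 1)*(y + 1)*(y + 1)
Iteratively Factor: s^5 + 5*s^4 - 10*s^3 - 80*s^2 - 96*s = (s)*(s^4 + 5*s^3 - 10*s^2 - 80*s - 96) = s*(s - 4)*(s^3 + 9*s^2 + 26*s + 24) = s*(s - 4)*(s + 4)*(s^2 + 5*s + 6) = s*(s - 4)*(s + 3)*(s + 4)*(s + 2)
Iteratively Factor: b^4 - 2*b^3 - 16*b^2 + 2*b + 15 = (b + 3)*(b^3 - 5*b^2 - b + 5) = (b + 1)*(b + 3)*(b^2 - 6*b + 5) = (b - 1)*(b + 1)*(b + 3)*(b - 5)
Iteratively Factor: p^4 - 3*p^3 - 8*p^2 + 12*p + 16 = (p + 1)*(p^3 - 4*p^2 - 4*p + 16) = (p + 1)*(p + 2)*(p^2 - 6*p + 8) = (p - 4)*(p + 1)*(p + 2)*(p - 2)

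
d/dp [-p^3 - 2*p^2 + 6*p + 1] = -3*p^2 - 4*p + 6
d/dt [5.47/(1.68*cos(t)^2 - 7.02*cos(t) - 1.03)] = (18.3792*cos(t) - 38.3994)*sin(t)/(-1.68*cos(t)^2 + 7.02*cos(t) + 1.03)^2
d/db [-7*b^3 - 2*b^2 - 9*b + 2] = -21*b^2 - 4*b - 9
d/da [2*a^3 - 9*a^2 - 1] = 6*a*(a - 3)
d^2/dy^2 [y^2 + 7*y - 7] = 2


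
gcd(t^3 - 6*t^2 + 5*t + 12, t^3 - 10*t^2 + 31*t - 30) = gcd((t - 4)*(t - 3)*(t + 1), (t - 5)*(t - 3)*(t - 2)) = t - 3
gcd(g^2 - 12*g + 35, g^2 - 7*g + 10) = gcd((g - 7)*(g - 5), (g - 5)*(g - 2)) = g - 5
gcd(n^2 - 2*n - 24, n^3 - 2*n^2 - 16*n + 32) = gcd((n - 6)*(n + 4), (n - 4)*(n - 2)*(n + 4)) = n + 4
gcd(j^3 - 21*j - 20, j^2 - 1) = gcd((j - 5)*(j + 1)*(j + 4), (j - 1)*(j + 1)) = j + 1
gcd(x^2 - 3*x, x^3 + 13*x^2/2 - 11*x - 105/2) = x - 3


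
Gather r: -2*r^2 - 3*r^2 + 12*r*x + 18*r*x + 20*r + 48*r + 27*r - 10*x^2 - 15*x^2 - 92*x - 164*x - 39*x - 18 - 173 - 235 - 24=-5*r^2 + r*(30*x + 95) - 25*x^2 - 295*x - 450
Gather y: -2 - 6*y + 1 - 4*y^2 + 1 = -4*y^2 - 6*y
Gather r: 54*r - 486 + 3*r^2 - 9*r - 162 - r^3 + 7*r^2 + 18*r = -r^3 + 10*r^2 + 63*r - 648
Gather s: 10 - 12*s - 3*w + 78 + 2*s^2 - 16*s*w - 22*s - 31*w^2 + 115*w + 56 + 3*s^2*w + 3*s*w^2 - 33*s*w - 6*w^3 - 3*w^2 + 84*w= s^2*(3*w + 2) + s*(3*w^2 - 49*w - 34) - 6*w^3 - 34*w^2 + 196*w + 144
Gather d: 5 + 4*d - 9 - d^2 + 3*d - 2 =-d^2 + 7*d - 6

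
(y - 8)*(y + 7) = y^2 - y - 56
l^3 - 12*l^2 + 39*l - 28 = (l - 7)*(l - 4)*(l - 1)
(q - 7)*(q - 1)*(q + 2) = q^3 - 6*q^2 - 9*q + 14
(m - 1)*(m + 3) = m^2 + 2*m - 3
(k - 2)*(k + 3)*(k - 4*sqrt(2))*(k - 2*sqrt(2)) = k^4 - 6*sqrt(2)*k^3 + k^3 - 6*sqrt(2)*k^2 + 10*k^2 + 16*k + 36*sqrt(2)*k - 96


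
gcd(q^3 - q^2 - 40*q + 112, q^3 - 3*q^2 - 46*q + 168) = q^2 + 3*q - 28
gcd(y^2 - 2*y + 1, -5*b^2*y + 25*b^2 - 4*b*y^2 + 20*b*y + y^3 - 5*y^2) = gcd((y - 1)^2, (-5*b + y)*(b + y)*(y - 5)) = 1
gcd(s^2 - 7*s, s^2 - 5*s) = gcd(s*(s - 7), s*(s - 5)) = s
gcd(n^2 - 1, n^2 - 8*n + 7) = n - 1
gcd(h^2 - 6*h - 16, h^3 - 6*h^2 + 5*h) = 1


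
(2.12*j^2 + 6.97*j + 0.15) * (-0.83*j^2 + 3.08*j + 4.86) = -1.7596*j^4 + 0.7445*j^3 + 31.6463*j^2 + 34.3362*j + 0.729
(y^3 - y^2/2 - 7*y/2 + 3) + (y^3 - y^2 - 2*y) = 2*y^3 - 3*y^2/2 - 11*y/2 + 3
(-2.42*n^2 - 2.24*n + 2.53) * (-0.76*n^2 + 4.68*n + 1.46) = 1.8392*n^4 - 9.6232*n^3 - 15.9392*n^2 + 8.57*n + 3.6938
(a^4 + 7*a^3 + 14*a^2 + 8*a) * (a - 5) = a^5 + 2*a^4 - 21*a^3 - 62*a^2 - 40*a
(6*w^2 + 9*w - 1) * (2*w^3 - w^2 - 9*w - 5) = 12*w^5 + 12*w^4 - 65*w^3 - 110*w^2 - 36*w + 5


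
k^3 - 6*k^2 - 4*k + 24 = (k - 6)*(k - 2)*(k + 2)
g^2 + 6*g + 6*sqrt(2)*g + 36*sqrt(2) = (g + 6)*(g + 6*sqrt(2))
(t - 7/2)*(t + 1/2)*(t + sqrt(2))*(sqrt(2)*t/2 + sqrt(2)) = sqrt(2)*t^4/2 - sqrt(2)*t^3/2 + t^3 - 31*sqrt(2)*t^2/8 - t^2 - 31*t/4 - 7*sqrt(2)*t/4 - 7/2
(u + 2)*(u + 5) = u^2 + 7*u + 10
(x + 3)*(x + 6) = x^2 + 9*x + 18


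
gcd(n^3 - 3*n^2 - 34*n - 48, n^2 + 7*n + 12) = n + 3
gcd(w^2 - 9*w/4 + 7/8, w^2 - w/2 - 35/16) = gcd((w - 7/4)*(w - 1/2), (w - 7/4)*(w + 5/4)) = w - 7/4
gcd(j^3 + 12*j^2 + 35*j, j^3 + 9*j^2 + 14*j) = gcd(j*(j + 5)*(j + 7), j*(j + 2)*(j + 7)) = j^2 + 7*j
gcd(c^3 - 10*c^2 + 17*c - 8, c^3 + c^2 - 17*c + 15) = c - 1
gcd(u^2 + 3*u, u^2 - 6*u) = u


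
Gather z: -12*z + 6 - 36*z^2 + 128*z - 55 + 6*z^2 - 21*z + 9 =-30*z^2 + 95*z - 40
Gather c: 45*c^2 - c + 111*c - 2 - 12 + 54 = 45*c^2 + 110*c + 40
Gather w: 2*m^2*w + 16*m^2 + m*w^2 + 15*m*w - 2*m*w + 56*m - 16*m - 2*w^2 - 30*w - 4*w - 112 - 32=16*m^2 + 40*m + w^2*(m - 2) + w*(2*m^2 + 13*m - 34) - 144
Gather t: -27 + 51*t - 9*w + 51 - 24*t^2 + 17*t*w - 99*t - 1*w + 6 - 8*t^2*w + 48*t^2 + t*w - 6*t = t^2*(24 - 8*w) + t*(18*w - 54) - 10*w + 30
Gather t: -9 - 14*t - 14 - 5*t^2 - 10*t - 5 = -5*t^2 - 24*t - 28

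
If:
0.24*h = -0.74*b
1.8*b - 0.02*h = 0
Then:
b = 0.00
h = 0.00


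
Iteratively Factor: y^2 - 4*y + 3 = (y - 1)*(y - 3)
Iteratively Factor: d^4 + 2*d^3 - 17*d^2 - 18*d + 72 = (d - 3)*(d^3 + 5*d^2 - 2*d - 24) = (d - 3)*(d + 3)*(d^2 + 2*d - 8) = (d - 3)*(d - 2)*(d + 3)*(d + 4)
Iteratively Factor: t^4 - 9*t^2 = (t)*(t^3 - 9*t) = t^2*(t^2 - 9) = t^2*(t + 3)*(t - 3)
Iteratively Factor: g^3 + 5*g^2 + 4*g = (g + 1)*(g^2 + 4*g) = (g + 1)*(g + 4)*(g)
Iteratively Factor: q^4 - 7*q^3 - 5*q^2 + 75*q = (q + 3)*(q^3 - 10*q^2 + 25*q) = (q - 5)*(q + 3)*(q^2 - 5*q) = (q - 5)^2*(q + 3)*(q)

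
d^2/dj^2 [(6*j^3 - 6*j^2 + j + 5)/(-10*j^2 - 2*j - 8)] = (59*j^3 - 807*j^2 - 303*j + 195)/(125*j^6 + 75*j^5 + 315*j^4 + 121*j^3 + 252*j^2 + 48*j + 64)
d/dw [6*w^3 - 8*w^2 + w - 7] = 18*w^2 - 16*w + 1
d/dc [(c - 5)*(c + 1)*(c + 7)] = 3*c^2 + 6*c - 33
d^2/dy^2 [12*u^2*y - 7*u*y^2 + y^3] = -14*u + 6*y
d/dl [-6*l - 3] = -6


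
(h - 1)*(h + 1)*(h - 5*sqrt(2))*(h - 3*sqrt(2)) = h^4 - 8*sqrt(2)*h^3 + 29*h^2 + 8*sqrt(2)*h - 30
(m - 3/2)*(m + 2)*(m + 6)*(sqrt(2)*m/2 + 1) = sqrt(2)*m^4/2 + m^3 + 13*sqrt(2)*m^3/4 + 13*m^2/2 - 9*sqrt(2)*m - 18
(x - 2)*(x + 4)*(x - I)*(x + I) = x^4 + 2*x^3 - 7*x^2 + 2*x - 8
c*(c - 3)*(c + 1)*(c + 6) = c^4 + 4*c^3 - 15*c^2 - 18*c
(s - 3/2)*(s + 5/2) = s^2 + s - 15/4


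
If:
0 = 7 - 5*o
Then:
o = 7/5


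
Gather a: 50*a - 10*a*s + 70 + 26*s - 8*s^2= a*(50 - 10*s) - 8*s^2 + 26*s + 70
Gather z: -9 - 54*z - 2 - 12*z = -66*z - 11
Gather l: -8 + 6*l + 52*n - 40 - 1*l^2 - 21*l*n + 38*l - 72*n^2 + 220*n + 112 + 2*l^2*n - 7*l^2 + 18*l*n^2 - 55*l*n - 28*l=l^2*(2*n - 8) + l*(18*n^2 - 76*n + 16) - 72*n^2 + 272*n + 64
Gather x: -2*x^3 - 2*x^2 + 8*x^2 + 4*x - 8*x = -2*x^3 + 6*x^2 - 4*x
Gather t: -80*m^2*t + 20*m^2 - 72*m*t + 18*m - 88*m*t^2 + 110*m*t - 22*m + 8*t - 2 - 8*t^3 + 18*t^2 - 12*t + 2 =20*m^2 - 4*m - 8*t^3 + t^2*(18 - 88*m) + t*(-80*m^2 + 38*m - 4)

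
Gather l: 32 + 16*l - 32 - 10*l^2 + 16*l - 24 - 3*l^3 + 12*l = -3*l^3 - 10*l^2 + 44*l - 24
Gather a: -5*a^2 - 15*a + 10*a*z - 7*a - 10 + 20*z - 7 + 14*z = -5*a^2 + a*(10*z - 22) + 34*z - 17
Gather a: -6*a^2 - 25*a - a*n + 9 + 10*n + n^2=-6*a^2 + a*(-n - 25) + n^2 + 10*n + 9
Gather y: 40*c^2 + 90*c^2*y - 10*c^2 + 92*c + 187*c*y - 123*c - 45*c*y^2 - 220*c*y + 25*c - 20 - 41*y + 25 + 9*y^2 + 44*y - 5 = 30*c^2 - 6*c + y^2*(9 - 45*c) + y*(90*c^2 - 33*c + 3)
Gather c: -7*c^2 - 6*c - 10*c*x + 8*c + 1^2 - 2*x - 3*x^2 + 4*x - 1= -7*c^2 + c*(2 - 10*x) - 3*x^2 + 2*x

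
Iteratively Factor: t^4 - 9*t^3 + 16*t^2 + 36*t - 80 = (t - 5)*(t^3 - 4*t^2 - 4*t + 16) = (t - 5)*(t - 2)*(t^2 - 2*t - 8) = (t - 5)*(t - 2)*(t + 2)*(t - 4)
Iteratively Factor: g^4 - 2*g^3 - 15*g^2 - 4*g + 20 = (g - 5)*(g^3 + 3*g^2 - 4) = (g - 5)*(g + 2)*(g^2 + g - 2) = (g - 5)*(g - 1)*(g + 2)*(g + 2)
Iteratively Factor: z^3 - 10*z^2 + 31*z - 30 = (z - 2)*(z^2 - 8*z + 15) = (z - 5)*(z - 2)*(z - 3)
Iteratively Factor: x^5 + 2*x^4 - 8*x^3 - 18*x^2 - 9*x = (x + 1)*(x^4 + x^3 - 9*x^2 - 9*x) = x*(x + 1)*(x^3 + x^2 - 9*x - 9) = x*(x - 3)*(x + 1)*(x^2 + 4*x + 3) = x*(x - 3)*(x + 1)^2*(x + 3)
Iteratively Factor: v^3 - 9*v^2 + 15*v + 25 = (v - 5)*(v^2 - 4*v - 5) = (v - 5)^2*(v + 1)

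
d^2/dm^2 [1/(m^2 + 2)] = 2*(3*m^2 - 2)/(m^2 + 2)^3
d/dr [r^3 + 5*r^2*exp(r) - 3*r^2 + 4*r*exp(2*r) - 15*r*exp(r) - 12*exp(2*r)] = 5*r^2*exp(r) + 3*r^2 + 8*r*exp(2*r) - 5*r*exp(r) - 6*r - 20*exp(2*r) - 15*exp(r)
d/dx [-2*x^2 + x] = 1 - 4*x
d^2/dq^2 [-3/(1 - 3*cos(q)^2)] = 18*(-6*sin(q)^4 + 5*sin(q)^2 + 2)/(3*cos(q)^2 - 1)^3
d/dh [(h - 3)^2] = 2*h - 6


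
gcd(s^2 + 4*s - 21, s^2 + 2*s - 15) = s - 3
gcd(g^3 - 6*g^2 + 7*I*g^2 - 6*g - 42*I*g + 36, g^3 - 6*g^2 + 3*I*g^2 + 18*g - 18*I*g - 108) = g^2 + g*(-6 + 6*I) - 36*I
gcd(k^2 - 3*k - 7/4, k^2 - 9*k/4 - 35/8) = k - 7/2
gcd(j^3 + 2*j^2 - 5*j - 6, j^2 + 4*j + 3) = j^2 + 4*j + 3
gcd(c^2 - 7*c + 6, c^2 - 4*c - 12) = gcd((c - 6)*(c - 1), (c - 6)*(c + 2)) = c - 6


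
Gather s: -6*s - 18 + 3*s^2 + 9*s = 3*s^2 + 3*s - 18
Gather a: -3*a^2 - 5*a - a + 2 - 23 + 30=-3*a^2 - 6*a + 9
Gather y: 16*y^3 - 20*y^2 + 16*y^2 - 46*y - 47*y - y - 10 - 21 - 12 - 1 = 16*y^3 - 4*y^2 - 94*y - 44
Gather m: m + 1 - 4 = m - 3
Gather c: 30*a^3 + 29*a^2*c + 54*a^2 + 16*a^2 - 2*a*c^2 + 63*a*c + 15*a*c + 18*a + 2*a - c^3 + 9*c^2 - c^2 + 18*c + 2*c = 30*a^3 + 70*a^2 + 20*a - c^3 + c^2*(8 - 2*a) + c*(29*a^2 + 78*a + 20)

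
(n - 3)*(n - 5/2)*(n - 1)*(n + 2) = n^4 - 9*n^3/2 + 37*n/2 - 15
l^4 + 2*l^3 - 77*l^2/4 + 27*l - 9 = (l - 2)*(l - 3/2)*(l - 1/2)*(l + 6)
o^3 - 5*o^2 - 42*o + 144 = (o - 8)*(o - 3)*(o + 6)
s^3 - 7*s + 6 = (s - 2)*(s - 1)*(s + 3)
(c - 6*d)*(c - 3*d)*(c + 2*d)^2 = c^4 - 5*c^3*d - 14*c^2*d^2 + 36*c*d^3 + 72*d^4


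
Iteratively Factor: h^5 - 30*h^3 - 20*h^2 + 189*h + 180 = (h + 1)*(h^4 - h^3 - 29*h^2 + 9*h + 180) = (h - 3)*(h + 1)*(h^3 + 2*h^2 - 23*h - 60) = (h - 3)*(h + 1)*(h + 3)*(h^2 - h - 20) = (h - 5)*(h - 3)*(h + 1)*(h + 3)*(h + 4)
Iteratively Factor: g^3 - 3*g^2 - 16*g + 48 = (g - 3)*(g^2 - 16) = (g - 4)*(g - 3)*(g + 4)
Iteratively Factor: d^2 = (d)*(d)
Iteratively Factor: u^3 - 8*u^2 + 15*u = (u - 5)*(u^2 - 3*u) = u*(u - 5)*(u - 3)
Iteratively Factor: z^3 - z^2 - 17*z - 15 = (z + 3)*(z^2 - 4*z - 5) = (z + 1)*(z + 3)*(z - 5)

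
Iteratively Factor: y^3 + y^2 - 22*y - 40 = (y + 4)*(y^2 - 3*y - 10) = (y - 5)*(y + 4)*(y + 2)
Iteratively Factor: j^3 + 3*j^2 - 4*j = (j)*(j^2 + 3*j - 4) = j*(j - 1)*(j + 4)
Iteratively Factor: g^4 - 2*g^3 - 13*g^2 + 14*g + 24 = (g + 1)*(g^3 - 3*g^2 - 10*g + 24) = (g + 1)*(g + 3)*(g^2 - 6*g + 8) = (g - 4)*(g + 1)*(g + 3)*(g - 2)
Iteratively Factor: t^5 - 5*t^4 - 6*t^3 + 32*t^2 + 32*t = (t + 1)*(t^4 - 6*t^3 + 32*t) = t*(t + 1)*(t^3 - 6*t^2 + 32) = t*(t - 4)*(t + 1)*(t^2 - 2*t - 8) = t*(t - 4)*(t + 1)*(t + 2)*(t - 4)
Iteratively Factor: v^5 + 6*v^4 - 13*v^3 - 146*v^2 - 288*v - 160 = (v - 5)*(v^4 + 11*v^3 + 42*v^2 + 64*v + 32) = (v - 5)*(v + 2)*(v^3 + 9*v^2 + 24*v + 16) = (v - 5)*(v + 1)*(v + 2)*(v^2 + 8*v + 16) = (v - 5)*(v + 1)*(v + 2)*(v + 4)*(v + 4)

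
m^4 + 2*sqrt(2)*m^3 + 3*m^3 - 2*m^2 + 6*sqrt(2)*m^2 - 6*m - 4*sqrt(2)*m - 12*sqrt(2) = (m + 3)*(m - sqrt(2))*(m + sqrt(2))*(m + 2*sqrt(2))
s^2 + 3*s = s*(s + 3)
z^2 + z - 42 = (z - 6)*(z + 7)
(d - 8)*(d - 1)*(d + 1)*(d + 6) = d^4 - 2*d^3 - 49*d^2 + 2*d + 48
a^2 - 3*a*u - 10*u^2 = (a - 5*u)*(a + 2*u)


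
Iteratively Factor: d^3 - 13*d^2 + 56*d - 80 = (d - 4)*(d^2 - 9*d + 20) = (d - 5)*(d - 4)*(d - 4)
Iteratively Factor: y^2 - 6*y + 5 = (y - 5)*(y - 1)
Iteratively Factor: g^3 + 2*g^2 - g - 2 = (g + 1)*(g^2 + g - 2) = (g - 1)*(g + 1)*(g + 2)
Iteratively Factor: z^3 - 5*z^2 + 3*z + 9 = (z - 3)*(z^2 - 2*z - 3) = (z - 3)^2*(z + 1)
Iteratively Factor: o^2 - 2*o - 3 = (o - 3)*(o + 1)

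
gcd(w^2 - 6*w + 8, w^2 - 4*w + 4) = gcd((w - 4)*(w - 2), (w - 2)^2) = w - 2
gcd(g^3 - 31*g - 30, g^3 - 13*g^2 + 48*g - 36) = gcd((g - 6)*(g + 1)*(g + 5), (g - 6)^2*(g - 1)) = g - 6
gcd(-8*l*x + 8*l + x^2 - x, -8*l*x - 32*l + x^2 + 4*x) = -8*l + x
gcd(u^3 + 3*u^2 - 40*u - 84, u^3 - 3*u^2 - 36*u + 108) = u - 6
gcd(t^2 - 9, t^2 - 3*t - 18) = t + 3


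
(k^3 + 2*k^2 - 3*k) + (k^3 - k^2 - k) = 2*k^3 + k^2 - 4*k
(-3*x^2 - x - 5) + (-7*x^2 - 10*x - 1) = -10*x^2 - 11*x - 6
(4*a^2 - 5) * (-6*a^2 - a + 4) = -24*a^4 - 4*a^3 + 46*a^2 + 5*a - 20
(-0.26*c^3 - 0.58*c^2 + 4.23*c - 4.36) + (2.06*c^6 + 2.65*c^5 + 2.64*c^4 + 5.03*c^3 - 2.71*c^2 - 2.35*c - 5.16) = 2.06*c^6 + 2.65*c^5 + 2.64*c^4 + 4.77*c^3 - 3.29*c^2 + 1.88*c - 9.52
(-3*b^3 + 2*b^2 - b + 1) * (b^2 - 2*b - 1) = -3*b^5 + 8*b^4 - 2*b^3 + b^2 - b - 1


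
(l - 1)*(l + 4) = l^2 + 3*l - 4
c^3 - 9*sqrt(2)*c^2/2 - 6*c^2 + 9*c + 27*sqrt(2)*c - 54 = (c - 6)*(c - 3*sqrt(2))*(c - 3*sqrt(2)/2)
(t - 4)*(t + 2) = t^2 - 2*t - 8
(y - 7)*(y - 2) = y^2 - 9*y + 14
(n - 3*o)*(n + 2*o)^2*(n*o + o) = n^4*o + n^3*o^2 + n^3*o - 8*n^2*o^3 + n^2*o^2 - 12*n*o^4 - 8*n*o^3 - 12*o^4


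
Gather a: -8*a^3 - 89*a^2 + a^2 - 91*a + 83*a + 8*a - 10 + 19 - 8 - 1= -8*a^3 - 88*a^2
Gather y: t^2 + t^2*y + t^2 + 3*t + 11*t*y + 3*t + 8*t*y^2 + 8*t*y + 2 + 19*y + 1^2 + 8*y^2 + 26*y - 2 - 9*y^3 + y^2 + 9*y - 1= 2*t^2 + 6*t - 9*y^3 + y^2*(8*t + 9) + y*(t^2 + 19*t + 54)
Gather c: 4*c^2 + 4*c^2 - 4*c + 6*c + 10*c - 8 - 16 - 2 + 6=8*c^2 + 12*c - 20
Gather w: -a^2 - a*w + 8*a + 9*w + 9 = -a^2 + 8*a + w*(9 - a) + 9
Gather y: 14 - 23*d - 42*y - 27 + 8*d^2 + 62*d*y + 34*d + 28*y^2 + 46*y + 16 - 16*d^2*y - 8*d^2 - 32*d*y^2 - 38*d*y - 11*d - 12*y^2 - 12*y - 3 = y^2*(16 - 32*d) + y*(-16*d^2 + 24*d - 8)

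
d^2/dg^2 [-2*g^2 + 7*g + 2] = -4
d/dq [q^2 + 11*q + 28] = 2*q + 11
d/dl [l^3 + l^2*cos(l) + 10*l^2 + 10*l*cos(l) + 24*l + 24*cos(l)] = -l^2*sin(l) + 3*l^2 - 10*l*sin(l) + 2*l*cos(l) + 20*l - 24*sin(l) + 10*cos(l) + 24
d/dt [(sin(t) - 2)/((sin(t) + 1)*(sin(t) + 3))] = (4*sin(t) + cos(t)^2 + 10)*cos(t)/((sin(t) + 1)^2*(sin(t) + 3)^2)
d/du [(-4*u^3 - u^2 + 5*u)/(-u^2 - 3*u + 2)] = 2*(2*u^4 + 12*u^3 - 8*u^2 - 2*u + 5)/(u^4 + 6*u^3 + 5*u^2 - 12*u + 4)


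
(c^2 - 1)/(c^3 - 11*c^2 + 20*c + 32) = (c - 1)/(c^2 - 12*c + 32)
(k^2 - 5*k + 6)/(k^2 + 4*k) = (k^2 - 5*k + 6)/(k*(k + 4))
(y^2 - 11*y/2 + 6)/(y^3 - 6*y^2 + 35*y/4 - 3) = 2/(2*y - 1)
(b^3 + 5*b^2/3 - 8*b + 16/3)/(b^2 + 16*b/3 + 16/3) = (3*b^2 - 7*b + 4)/(3*b + 4)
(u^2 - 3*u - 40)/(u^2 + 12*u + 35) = (u - 8)/(u + 7)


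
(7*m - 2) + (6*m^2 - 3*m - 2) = 6*m^2 + 4*m - 4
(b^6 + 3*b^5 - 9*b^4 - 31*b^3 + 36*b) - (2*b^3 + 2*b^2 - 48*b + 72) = b^6 + 3*b^5 - 9*b^4 - 33*b^3 - 2*b^2 + 84*b - 72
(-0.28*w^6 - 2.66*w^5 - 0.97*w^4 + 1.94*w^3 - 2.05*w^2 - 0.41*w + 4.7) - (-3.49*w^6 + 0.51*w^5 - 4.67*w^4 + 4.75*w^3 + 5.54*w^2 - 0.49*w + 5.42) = 3.21*w^6 - 3.17*w^5 + 3.7*w^4 - 2.81*w^3 - 7.59*w^2 + 0.08*w - 0.72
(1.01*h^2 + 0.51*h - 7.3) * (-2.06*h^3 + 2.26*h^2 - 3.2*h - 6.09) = -2.0806*h^5 + 1.232*h^4 + 12.9586*h^3 - 24.2809*h^2 + 20.2541*h + 44.457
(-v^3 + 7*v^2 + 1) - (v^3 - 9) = -2*v^3 + 7*v^2 + 10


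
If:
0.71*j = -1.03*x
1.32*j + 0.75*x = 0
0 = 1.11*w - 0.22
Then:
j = 0.00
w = 0.20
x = 0.00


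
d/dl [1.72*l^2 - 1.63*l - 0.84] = 3.44*l - 1.63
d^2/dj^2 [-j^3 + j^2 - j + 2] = 2 - 6*j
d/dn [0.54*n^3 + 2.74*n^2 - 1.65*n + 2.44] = 1.62*n^2 + 5.48*n - 1.65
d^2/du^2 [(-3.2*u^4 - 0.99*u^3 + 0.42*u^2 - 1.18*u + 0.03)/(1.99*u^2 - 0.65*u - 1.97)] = (-25.34464*u^6 + 24.8352*u^5 + 67.15776*u^4 - 82.41964*u^3 - 146.040756*u^2 - 51.0411*u + 6.542504)/(7.880599*u^6 - 7.722195*u^5 - 20.881866*u^4 + 15.014545*u^3 + 20.671998*u^2 - 7.567755*u - 7.645373)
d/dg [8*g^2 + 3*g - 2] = 16*g + 3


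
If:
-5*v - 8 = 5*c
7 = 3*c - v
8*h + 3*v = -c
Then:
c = 27/20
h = 15/16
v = -59/20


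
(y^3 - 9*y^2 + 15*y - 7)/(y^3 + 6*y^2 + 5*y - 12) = (y^2 - 8*y + 7)/(y^2 + 7*y + 12)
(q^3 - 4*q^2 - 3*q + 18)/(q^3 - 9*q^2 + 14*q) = (q^3 - 4*q^2 - 3*q + 18)/(q*(q^2 - 9*q + 14))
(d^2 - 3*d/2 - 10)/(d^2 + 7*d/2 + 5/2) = (d - 4)/(d + 1)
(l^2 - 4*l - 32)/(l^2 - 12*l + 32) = (l + 4)/(l - 4)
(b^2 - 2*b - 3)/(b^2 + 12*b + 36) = (b^2 - 2*b - 3)/(b^2 + 12*b + 36)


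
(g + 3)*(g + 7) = g^2 + 10*g + 21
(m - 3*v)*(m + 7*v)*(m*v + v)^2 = m^4*v^2 + 4*m^3*v^3 + 2*m^3*v^2 - 21*m^2*v^4 + 8*m^2*v^3 + m^2*v^2 - 42*m*v^4 + 4*m*v^3 - 21*v^4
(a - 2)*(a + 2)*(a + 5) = a^3 + 5*a^2 - 4*a - 20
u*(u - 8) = u^2 - 8*u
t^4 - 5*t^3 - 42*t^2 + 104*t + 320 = (t - 8)*(t - 4)*(t + 2)*(t + 5)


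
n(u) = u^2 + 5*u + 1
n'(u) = 2*u + 5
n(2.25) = 17.31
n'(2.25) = 9.50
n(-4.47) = -1.37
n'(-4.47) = -3.94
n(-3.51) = -4.23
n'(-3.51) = -2.02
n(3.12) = 26.33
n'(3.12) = 11.24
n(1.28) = 9.04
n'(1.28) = 7.56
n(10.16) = 155.03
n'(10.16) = 25.32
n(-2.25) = -5.19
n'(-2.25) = 0.50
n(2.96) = 24.56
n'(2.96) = 10.92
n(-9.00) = 37.00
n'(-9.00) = -13.00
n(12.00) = 205.00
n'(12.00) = 29.00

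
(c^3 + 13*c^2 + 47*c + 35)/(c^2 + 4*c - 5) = (c^2 + 8*c + 7)/(c - 1)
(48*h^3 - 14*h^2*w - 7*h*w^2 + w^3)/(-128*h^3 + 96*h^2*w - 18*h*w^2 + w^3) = (3*h + w)/(-8*h + w)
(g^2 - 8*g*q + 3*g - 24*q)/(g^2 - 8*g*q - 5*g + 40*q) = (g + 3)/(g - 5)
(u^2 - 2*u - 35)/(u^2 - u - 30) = (u - 7)/(u - 6)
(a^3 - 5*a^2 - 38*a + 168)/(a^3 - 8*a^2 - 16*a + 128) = (a^2 - a - 42)/(a^2 - 4*a - 32)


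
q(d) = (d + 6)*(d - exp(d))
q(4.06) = -542.38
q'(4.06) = -627.08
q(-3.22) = -9.06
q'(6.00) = -5226.57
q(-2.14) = -8.71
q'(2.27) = -79.19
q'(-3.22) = -0.59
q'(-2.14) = 1.15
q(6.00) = -4769.15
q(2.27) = -61.28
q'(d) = d + (1 - exp(d))*(d + 6) - exp(d)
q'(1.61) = -33.85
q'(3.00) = -188.86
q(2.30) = -63.70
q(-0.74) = -6.40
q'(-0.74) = 1.53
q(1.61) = -25.82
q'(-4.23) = -2.50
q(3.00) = -153.77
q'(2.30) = -82.16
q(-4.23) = -7.51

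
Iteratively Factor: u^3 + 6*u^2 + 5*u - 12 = (u + 3)*(u^2 + 3*u - 4) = (u - 1)*(u + 3)*(u + 4)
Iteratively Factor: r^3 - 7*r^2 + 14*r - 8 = (r - 1)*(r^2 - 6*r + 8) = (r - 4)*(r - 1)*(r - 2)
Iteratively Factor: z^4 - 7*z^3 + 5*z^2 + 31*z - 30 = (z - 3)*(z^3 - 4*z^2 - 7*z + 10) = (z - 3)*(z - 1)*(z^2 - 3*z - 10) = (z - 5)*(z - 3)*(z - 1)*(z + 2)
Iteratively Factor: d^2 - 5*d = (d - 5)*(d)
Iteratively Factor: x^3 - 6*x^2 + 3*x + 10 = (x - 5)*(x^2 - x - 2) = (x - 5)*(x + 1)*(x - 2)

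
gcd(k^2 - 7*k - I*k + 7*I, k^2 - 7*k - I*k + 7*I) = k^2 + k*(-7 - I) + 7*I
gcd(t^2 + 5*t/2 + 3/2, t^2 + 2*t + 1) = t + 1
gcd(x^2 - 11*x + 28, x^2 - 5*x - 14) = x - 7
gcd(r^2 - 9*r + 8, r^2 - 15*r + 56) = r - 8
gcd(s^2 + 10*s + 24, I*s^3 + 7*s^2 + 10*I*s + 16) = 1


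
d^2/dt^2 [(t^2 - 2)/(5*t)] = -4/(5*t^3)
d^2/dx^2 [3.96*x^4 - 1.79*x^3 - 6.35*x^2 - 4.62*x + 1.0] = 47.52*x^2 - 10.74*x - 12.7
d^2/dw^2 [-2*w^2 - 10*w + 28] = -4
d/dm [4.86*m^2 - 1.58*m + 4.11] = 9.72*m - 1.58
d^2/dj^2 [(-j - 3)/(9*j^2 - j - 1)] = 2*((j + 3)*(18*j - 1)^2 + (27*j + 26)*(-9*j^2 + j + 1))/(-9*j^2 + j + 1)^3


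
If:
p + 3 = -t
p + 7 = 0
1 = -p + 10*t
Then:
No Solution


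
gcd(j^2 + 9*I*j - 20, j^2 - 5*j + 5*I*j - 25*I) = j + 5*I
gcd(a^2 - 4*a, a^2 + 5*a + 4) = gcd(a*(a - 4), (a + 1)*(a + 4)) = 1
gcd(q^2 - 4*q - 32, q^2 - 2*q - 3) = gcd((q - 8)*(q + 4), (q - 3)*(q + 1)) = 1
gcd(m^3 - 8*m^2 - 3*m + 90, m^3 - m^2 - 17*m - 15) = m^2 - 2*m - 15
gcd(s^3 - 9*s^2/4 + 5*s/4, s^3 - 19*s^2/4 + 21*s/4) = s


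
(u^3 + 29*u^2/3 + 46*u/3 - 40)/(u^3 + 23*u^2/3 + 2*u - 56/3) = (u^2 + 11*u + 30)/(u^2 + 9*u + 14)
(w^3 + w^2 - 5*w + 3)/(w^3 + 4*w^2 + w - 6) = (w - 1)/(w + 2)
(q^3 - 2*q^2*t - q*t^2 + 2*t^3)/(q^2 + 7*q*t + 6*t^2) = (q^2 - 3*q*t + 2*t^2)/(q + 6*t)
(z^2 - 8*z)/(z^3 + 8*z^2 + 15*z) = (z - 8)/(z^2 + 8*z + 15)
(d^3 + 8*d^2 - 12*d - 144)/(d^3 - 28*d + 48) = (d + 6)/(d - 2)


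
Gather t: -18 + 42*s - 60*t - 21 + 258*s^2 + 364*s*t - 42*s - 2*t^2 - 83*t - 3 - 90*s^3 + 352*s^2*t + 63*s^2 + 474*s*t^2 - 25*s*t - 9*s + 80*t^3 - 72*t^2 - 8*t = -90*s^3 + 321*s^2 - 9*s + 80*t^3 + t^2*(474*s - 74) + t*(352*s^2 + 339*s - 151) - 42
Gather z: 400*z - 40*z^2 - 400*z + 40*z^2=0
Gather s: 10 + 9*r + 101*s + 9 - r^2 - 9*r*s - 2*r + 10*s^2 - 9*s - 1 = -r^2 + 7*r + 10*s^2 + s*(92 - 9*r) + 18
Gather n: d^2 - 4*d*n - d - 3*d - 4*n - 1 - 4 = d^2 - 4*d + n*(-4*d - 4) - 5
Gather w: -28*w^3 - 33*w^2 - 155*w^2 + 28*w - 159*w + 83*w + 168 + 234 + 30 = -28*w^3 - 188*w^2 - 48*w + 432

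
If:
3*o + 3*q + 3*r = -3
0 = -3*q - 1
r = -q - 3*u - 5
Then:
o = 3*u + 4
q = -1/3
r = -3*u - 14/3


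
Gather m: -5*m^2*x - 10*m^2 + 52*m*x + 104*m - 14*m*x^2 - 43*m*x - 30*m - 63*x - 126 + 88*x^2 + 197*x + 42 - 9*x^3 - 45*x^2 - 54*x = m^2*(-5*x - 10) + m*(-14*x^2 + 9*x + 74) - 9*x^3 + 43*x^2 + 80*x - 84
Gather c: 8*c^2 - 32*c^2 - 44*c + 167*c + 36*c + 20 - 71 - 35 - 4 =-24*c^2 + 159*c - 90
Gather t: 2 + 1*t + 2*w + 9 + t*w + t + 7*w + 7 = t*(w + 2) + 9*w + 18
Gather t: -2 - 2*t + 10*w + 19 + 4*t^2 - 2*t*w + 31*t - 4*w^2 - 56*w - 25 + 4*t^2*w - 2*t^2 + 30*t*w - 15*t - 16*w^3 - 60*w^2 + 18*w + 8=t^2*(4*w + 2) + t*(28*w + 14) - 16*w^3 - 64*w^2 - 28*w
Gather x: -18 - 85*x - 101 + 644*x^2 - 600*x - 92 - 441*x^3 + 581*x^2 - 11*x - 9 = -441*x^3 + 1225*x^2 - 696*x - 220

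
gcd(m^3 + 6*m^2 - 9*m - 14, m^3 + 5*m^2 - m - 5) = m + 1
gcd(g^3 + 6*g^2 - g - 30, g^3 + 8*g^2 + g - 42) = g^2 + g - 6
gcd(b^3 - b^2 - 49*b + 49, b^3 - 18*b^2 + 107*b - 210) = b - 7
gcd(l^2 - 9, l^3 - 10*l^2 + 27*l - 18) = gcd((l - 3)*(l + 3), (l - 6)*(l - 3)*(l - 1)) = l - 3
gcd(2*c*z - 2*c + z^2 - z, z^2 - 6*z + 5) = z - 1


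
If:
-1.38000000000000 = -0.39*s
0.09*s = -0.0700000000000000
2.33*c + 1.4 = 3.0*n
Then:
No Solution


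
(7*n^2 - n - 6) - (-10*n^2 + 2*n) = 17*n^2 - 3*n - 6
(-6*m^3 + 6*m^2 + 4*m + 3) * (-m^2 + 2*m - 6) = 6*m^5 - 18*m^4 + 44*m^3 - 31*m^2 - 18*m - 18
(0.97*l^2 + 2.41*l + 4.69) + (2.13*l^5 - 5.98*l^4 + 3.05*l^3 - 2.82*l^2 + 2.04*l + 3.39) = 2.13*l^5 - 5.98*l^4 + 3.05*l^3 - 1.85*l^2 + 4.45*l + 8.08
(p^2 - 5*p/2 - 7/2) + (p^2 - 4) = 2*p^2 - 5*p/2 - 15/2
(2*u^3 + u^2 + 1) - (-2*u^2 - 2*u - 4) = 2*u^3 + 3*u^2 + 2*u + 5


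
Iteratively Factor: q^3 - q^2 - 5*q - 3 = (q - 3)*(q^2 + 2*q + 1) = (q - 3)*(q + 1)*(q + 1)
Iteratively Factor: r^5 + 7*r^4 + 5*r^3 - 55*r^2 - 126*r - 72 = (r + 3)*(r^4 + 4*r^3 - 7*r^2 - 34*r - 24) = (r + 3)*(r + 4)*(r^3 - 7*r - 6) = (r - 3)*(r + 3)*(r + 4)*(r^2 + 3*r + 2) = (r - 3)*(r + 2)*(r + 3)*(r + 4)*(r + 1)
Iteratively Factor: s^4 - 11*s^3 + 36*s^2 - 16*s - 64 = (s + 1)*(s^3 - 12*s^2 + 48*s - 64) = (s - 4)*(s + 1)*(s^2 - 8*s + 16) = (s - 4)^2*(s + 1)*(s - 4)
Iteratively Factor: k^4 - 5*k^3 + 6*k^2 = (k - 3)*(k^3 - 2*k^2) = k*(k - 3)*(k^2 - 2*k) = k^2*(k - 3)*(k - 2)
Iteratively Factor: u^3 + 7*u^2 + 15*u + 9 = (u + 3)*(u^2 + 4*u + 3) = (u + 3)^2*(u + 1)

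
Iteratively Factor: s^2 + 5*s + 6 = (s + 3)*(s + 2)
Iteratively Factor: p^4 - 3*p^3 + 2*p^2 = (p - 2)*(p^3 - p^2) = p*(p - 2)*(p^2 - p) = p^2*(p - 2)*(p - 1)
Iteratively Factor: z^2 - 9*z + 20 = (z - 5)*(z - 4)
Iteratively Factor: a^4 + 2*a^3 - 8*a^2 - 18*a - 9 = (a - 3)*(a^3 + 5*a^2 + 7*a + 3) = (a - 3)*(a + 3)*(a^2 + 2*a + 1) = (a - 3)*(a + 1)*(a + 3)*(a + 1)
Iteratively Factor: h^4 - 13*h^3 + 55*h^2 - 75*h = (h - 5)*(h^3 - 8*h^2 + 15*h) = (h - 5)^2*(h^2 - 3*h) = h*(h - 5)^2*(h - 3)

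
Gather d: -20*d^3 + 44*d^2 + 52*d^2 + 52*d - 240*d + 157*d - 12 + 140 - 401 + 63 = -20*d^3 + 96*d^2 - 31*d - 210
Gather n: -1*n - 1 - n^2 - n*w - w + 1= -n^2 + n*(-w - 1) - w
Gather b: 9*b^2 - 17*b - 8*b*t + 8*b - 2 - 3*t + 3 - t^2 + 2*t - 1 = 9*b^2 + b*(-8*t - 9) - t^2 - t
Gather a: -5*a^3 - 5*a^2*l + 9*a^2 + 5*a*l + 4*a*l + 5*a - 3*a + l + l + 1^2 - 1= -5*a^3 + a^2*(9 - 5*l) + a*(9*l + 2) + 2*l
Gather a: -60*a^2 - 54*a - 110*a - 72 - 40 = -60*a^2 - 164*a - 112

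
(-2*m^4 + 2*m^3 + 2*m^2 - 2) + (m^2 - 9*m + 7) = -2*m^4 + 2*m^3 + 3*m^2 - 9*m + 5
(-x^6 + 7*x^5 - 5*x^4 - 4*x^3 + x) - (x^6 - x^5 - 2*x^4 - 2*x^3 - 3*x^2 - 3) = -2*x^6 + 8*x^5 - 3*x^4 - 2*x^3 + 3*x^2 + x + 3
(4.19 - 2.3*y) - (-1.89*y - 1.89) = 6.08 - 0.41*y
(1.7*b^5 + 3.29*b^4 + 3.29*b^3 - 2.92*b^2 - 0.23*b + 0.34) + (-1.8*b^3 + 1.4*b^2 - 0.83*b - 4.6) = 1.7*b^5 + 3.29*b^4 + 1.49*b^3 - 1.52*b^2 - 1.06*b - 4.26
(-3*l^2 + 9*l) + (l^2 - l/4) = -2*l^2 + 35*l/4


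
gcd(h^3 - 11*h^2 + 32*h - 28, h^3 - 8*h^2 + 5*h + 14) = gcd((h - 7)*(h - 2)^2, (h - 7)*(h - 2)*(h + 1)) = h^2 - 9*h + 14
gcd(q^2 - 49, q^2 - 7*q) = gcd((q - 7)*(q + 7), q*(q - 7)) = q - 7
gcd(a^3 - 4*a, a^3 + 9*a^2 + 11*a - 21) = 1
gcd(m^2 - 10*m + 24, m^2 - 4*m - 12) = m - 6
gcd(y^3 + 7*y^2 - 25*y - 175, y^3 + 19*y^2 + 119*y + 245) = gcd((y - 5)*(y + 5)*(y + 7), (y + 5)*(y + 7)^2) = y^2 + 12*y + 35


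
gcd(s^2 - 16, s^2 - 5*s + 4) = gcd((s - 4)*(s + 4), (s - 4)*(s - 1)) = s - 4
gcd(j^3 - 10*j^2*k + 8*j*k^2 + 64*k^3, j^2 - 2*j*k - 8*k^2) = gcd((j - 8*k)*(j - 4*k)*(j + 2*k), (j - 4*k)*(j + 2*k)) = j^2 - 2*j*k - 8*k^2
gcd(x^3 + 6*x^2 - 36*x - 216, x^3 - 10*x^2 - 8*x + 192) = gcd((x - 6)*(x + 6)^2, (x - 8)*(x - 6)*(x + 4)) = x - 6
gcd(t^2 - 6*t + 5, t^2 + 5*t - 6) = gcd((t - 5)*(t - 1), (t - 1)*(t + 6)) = t - 1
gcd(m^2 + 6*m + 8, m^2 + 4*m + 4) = m + 2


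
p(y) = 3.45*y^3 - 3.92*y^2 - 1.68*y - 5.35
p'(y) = 10.35*y^2 - 7.84*y - 1.68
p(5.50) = 440.82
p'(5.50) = 268.29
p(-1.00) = -11.04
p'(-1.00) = 16.51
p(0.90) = -7.52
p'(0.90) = -0.35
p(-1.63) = -27.97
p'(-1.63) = 38.60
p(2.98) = 46.13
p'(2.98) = 66.87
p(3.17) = 59.83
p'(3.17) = 77.47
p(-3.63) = -215.93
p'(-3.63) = 163.16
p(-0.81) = -8.39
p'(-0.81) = 11.46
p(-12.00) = -6511.27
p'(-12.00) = 1582.80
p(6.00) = 588.65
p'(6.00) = 323.88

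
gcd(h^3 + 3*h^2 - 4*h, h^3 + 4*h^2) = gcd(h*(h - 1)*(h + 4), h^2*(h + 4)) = h^2 + 4*h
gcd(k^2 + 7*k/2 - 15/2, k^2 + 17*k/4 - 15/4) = k + 5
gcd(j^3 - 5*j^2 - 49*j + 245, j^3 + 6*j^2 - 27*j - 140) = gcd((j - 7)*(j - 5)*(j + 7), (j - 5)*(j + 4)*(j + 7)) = j^2 + 2*j - 35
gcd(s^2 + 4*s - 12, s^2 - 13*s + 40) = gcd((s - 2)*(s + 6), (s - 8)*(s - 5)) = 1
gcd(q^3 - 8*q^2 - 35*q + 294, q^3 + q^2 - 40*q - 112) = q - 7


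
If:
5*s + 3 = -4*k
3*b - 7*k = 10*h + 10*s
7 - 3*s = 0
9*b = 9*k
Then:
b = -11/3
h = -13/15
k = -11/3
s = 7/3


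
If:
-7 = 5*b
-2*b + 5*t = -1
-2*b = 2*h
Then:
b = -7/5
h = 7/5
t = -19/25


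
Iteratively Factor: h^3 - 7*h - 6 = (h - 3)*(h^2 + 3*h + 2) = (h - 3)*(h + 2)*(h + 1)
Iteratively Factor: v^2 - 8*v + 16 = (v - 4)*(v - 4)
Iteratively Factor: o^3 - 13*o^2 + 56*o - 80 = (o - 4)*(o^2 - 9*o + 20) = (o - 4)^2*(o - 5)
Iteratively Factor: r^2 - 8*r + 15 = (r - 3)*(r - 5)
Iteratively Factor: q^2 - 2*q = (q - 2)*(q)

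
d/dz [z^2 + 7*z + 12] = 2*z + 7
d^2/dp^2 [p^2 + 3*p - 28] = 2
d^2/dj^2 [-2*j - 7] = 0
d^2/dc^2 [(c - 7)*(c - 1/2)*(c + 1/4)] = 6*c - 29/2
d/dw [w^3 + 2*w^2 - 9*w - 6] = 3*w^2 + 4*w - 9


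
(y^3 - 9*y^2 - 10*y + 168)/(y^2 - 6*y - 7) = (y^2 - 2*y - 24)/(y + 1)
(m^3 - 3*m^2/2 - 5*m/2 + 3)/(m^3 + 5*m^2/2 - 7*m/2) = (2*m^2 - m - 6)/(m*(2*m + 7))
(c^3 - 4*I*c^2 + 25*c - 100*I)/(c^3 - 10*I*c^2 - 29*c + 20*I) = (c + 5*I)/(c - I)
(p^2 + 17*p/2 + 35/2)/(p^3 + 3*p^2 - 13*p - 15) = (p + 7/2)/(p^2 - 2*p - 3)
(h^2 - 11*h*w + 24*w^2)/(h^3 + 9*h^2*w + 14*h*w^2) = (h^2 - 11*h*w + 24*w^2)/(h*(h^2 + 9*h*w + 14*w^2))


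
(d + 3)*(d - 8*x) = d^2 - 8*d*x + 3*d - 24*x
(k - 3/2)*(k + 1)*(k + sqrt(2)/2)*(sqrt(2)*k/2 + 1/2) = sqrt(2)*k^4/2 - sqrt(2)*k^3/4 + k^3 - sqrt(2)*k^2/2 - k^2/2 - 3*k/2 - sqrt(2)*k/8 - 3*sqrt(2)/8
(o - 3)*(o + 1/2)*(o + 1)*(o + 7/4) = o^4 + o^3/4 - 53*o^2/8 - 17*o/2 - 21/8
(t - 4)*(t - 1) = t^2 - 5*t + 4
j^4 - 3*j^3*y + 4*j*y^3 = j*(j - 2*y)^2*(j + y)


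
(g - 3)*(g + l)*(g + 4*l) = g^3 + 5*g^2*l - 3*g^2 + 4*g*l^2 - 15*g*l - 12*l^2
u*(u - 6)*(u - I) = u^3 - 6*u^2 - I*u^2 + 6*I*u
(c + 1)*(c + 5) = c^2 + 6*c + 5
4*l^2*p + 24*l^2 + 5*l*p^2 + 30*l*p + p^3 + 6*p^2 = (l + p)*(4*l + p)*(p + 6)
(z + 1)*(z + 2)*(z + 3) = z^3 + 6*z^2 + 11*z + 6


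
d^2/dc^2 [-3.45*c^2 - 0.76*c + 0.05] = -6.90000000000000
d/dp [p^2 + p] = 2*p + 1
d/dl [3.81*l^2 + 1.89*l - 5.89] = 7.62*l + 1.89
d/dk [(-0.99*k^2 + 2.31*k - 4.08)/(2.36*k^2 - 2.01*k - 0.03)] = (-3.4617*k^2 + 19.317*k - 8.2701)/(5.5696*k^4 - 9.4872*k^3 + 3.8985*k^2 + 0.1206*k + 0.0009)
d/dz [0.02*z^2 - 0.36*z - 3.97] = 0.04*z - 0.36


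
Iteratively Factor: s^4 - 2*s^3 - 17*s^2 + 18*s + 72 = (s + 2)*(s^3 - 4*s^2 - 9*s + 36) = (s + 2)*(s + 3)*(s^2 - 7*s + 12) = (s - 3)*(s + 2)*(s + 3)*(s - 4)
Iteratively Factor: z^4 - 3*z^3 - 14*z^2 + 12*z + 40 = (z + 2)*(z^3 - 5*z^2 - 4*z + 20) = (z - 2)*(z + 2)*(z^2 - 3*z - 10) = (z - 2)*(z + 2)^2*(z - 5)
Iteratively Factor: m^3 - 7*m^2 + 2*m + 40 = (m - 5)*(m^2 - 2*m - 8) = (m - 5)*(m - 4)*(m + 2)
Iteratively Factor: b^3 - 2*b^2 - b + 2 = (b - 1)*(b^2 - b - 2) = (b - 2)*(b - 1)*(b + 1)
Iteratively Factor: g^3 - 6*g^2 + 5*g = (g - 5)*(g^2 - g) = (g - 5)*(g - 1)*(g)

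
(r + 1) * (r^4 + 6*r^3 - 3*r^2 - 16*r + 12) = r^5 + 7*r^4 + 3*r^3 - 19*r^2 - 4*r + 12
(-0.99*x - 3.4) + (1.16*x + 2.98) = 0.17*x - 0.42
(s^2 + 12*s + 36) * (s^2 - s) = s^4 + 11*s^3 + 24*s^2 - 36*s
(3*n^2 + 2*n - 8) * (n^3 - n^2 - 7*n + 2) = 3*n^5 - n^4 - 31*n^3 + 60*n - 16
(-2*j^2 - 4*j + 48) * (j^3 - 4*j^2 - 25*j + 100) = -2*j^5 + 4*j^4 + 114*j^3 - 292*j^2 - 1600*j + 4800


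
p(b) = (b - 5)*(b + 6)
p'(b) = 2*b + 1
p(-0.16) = -30.13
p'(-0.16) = 0.68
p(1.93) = -24.35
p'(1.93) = 4.86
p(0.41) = -29.42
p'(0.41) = 1.82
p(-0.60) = -30.24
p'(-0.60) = -0.20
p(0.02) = -29.98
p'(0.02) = 1.04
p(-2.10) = -27.69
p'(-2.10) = -3.20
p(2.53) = -21.07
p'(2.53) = 6.06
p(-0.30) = -30.21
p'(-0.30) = 0.40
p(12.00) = 126.00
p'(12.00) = 25.00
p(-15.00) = 180.00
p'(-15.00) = -29.00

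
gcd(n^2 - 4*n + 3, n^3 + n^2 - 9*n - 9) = n - 3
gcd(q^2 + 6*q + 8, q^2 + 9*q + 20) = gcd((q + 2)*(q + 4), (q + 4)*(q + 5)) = q + 4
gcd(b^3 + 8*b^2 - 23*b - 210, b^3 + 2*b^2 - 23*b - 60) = b - 5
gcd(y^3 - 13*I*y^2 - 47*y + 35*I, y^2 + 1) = y - I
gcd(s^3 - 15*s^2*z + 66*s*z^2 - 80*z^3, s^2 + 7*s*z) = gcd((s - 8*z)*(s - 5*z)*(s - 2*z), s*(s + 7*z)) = 1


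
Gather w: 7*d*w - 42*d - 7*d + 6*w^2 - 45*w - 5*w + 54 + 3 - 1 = -49*d + 6*w^2 + w*(7*d - 50) + 56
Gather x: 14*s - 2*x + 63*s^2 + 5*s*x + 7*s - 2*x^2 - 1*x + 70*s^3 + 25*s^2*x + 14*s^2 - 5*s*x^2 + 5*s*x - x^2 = 70*s^3 + 77*s^2 + 21*s + x^2*(-5*s - 3) + x*(25*s^2 + 10*s - 3)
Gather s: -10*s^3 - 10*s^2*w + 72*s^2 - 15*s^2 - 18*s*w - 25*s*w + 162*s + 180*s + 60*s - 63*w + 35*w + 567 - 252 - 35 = -10*s^3 + s^2*(57 - 10*w) + s*(402 - 43*w) - 28*w + 280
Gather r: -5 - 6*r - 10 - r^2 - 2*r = -r^2 - 8*r - 15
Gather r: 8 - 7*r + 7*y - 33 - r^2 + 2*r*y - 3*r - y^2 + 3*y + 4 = -r^2 + r*(2*y - 10) - y^2 + 10*y - 21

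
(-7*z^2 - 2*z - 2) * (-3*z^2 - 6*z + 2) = 21*z^4 + 48*z^3 + 4*z^2 + 8*z - 4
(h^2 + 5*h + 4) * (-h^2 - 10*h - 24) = -h^4 - 15*h^3 - 78*h^2 - 160*h - 96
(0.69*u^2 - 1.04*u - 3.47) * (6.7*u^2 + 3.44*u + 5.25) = 4.623*u^4 - 4.5944*u^3 - 23.2041*u^2 - 17.3968*u - 18.2175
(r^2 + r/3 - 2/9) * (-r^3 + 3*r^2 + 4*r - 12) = -r^5 + 8*r^4/3 + 47*r^3/9 - 34*r^2/3 - 44*r/9 + 8/3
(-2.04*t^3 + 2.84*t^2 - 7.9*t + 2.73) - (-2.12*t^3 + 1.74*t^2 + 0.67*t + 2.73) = 0.0800000000000001*t^3 + 1.1*t^2 - 8.57*t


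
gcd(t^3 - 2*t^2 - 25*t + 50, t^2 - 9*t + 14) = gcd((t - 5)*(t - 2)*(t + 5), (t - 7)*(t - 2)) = t - 2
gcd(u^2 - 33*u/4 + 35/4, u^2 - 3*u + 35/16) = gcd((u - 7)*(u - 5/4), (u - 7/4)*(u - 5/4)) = u - 5/4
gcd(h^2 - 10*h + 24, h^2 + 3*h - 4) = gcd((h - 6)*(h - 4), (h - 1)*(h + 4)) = 1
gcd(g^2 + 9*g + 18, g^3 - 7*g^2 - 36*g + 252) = g + 6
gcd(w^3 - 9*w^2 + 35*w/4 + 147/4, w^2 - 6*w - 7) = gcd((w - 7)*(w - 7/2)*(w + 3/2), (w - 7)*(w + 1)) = w - 7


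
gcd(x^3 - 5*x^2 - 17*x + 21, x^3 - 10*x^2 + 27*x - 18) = x - 1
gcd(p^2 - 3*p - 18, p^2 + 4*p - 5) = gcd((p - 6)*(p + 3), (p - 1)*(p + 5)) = 1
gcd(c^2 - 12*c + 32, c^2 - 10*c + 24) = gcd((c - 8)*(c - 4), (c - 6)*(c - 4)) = c - 4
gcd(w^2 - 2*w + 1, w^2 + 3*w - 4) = w - 1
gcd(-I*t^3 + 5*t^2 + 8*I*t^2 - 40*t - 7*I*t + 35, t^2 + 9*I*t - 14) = 1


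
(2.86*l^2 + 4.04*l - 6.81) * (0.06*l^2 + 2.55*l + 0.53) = 0.1716*l^4 + 7.5354*l^3 + 11.4092*l^2 - 15.2243*l - 3.6093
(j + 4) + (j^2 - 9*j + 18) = j^2 - 8*j + 22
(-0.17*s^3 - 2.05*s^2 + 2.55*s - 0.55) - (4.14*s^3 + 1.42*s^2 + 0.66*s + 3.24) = -4.31*s^3 - 3.47*s^2 + 1.89*s - 3.79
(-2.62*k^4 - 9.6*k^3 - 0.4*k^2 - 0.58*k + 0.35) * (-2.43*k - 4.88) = 6.3666*k^5 + 36.1136*k^4 + 47.82*k^3 + 3.3614*k^2 + 1.9799*k - 1.708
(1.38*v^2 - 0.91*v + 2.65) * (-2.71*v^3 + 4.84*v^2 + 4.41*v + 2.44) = -3.7398*v^5 + 9.1453*v^4 - 5.5001*v^3 + 12.1801*v^2 + 9.4661*v + 6.466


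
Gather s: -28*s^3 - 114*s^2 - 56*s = -28*s^3 - 114*s^2 - 56*s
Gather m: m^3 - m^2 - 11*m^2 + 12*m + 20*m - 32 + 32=m^3 - 12*m^2 + 32*m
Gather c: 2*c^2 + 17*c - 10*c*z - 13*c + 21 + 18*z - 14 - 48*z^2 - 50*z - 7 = 2*c^2 + c*(4 - 10*z) - 48*z^2 - 32*z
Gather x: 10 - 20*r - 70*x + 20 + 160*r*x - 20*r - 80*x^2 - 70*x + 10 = -40*r - 80*x^2 + x*(160*r - 140) + 40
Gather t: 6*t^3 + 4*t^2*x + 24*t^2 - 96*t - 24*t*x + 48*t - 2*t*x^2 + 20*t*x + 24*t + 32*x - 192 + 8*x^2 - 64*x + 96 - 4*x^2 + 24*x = 6*t^3 + t^2*(4*x + 24) + t*(-2*x^2 - 4*x - 24) + 4*x^2 - 8*x - 96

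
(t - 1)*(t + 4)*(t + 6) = t^3 + 9*t^2 + 14*t - 24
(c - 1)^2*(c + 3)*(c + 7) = c^4 + 8*c^3 + 2*c^2 - 32*c + 21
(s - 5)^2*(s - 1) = s^3 - 11*s^2 + 35*s - 25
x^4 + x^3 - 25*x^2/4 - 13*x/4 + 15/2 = (x - 2)*(x - 1)*(x + 3/2)*(x + 5/2)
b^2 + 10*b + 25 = (b + 5)^2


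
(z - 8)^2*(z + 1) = z^3 - 15*z^2 + 48*z + 64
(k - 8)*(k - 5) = k^2 - 13*k + 40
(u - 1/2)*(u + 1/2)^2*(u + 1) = u^4 + 3*u^3/2 + u^2/4 - 3*u/8 - 1/8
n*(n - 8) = n^2 - 8*n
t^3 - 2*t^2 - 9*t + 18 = (t - 3)*(t - 2)*(t + 3)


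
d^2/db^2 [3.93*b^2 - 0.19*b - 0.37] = 7.86000000000000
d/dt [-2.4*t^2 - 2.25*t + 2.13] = -4.8*t - 2.25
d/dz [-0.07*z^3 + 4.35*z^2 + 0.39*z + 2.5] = -0.21*z^2 + 8.7*z + 0.39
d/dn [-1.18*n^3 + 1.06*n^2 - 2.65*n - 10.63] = -3.54*n^2 + 2.12*n - 2.65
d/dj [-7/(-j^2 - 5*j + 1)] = 7*(-2*j - 5)/(j^2 + 5*j - 1)^2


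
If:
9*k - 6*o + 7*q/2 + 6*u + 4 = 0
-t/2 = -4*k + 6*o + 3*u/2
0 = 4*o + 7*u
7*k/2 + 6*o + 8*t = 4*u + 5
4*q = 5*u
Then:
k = 9958/3897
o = 980/433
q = -700/433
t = -11056/3897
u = -560/433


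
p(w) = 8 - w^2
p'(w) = -2*w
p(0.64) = 7.59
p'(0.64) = -1.28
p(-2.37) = 2.38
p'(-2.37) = 4.74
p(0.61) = 7.63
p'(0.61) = -1.22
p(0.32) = 7.90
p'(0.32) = -0.64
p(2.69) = 0.76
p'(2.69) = -5.38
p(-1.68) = 5.18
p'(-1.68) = 3.36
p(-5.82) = -25.87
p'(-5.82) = 11.64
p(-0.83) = 7.31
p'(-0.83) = 1.66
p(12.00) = -136.00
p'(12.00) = -24.00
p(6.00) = -28.00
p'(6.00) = -12.00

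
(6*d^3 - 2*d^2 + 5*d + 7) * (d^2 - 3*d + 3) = 6*d^5 - 20*d^4 + 29*d^3 - 14*d^2 - 6*d + 21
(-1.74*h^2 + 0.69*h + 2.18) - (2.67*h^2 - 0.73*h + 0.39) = -4.41*h^2 + 1.42*h + 1.79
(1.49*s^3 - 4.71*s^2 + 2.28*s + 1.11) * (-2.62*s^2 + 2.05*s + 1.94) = -3.9038*s^5 + 15.3947*s^4 - 12.7385*s^3 - 7.3716*s^2 + 6.6987*s + 2.1534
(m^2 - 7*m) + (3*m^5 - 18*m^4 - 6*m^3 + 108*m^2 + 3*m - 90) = 3*m^5 - 18*m^4 - 6*m^3 + 109*m^2 - 4*m - 90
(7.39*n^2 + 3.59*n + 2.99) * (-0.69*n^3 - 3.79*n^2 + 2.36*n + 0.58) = -5.0991*n^5 - 30.4852*n^4 + 1.7712*n^3 + 1.4265*n^2 + 9.1386*n + 1.7342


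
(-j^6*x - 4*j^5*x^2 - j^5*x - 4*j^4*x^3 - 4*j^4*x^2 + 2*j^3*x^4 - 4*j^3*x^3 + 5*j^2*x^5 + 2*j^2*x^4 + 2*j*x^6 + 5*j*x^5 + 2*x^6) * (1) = -j^6*x - 4*j^5*x^2 - j^5*x - 4*j^4*x^3 - 4*j^4*x^2 + 2*j^3*x^4 - 4*j^3*x^3 + 5*j^2*x^5 + 2*j^2*x^4 + 2*j*x^6 + 5*j*x^5 + 2*x^6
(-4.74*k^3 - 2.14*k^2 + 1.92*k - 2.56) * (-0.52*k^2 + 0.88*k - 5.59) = 2.4648*k^5 - 3.0584*k^4 + 23.615*k^3 + 14.9834*k^2 - 12.9856*k + 14.3104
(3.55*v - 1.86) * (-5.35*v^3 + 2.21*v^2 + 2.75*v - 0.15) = -18.9925*v^4 + 17.7965*v^3 + 5.6519*v^2 - 5.6475*v + 0.279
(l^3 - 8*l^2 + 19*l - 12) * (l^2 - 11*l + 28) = l^5 - 19*l^4 + 135*l^3 - 445*l^2 + 664*l - 336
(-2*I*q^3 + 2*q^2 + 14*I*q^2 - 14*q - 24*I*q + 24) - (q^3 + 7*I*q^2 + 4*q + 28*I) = -q^3 - 2*I*q^3 + 2*q^2 + 7*I*q^2 - 18*q - 24*I*q + 24 - 28*I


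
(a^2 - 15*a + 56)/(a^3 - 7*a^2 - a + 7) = (a - 8)/(a^2 - 1)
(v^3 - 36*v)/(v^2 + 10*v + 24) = v*(v - 6)/(v + 4)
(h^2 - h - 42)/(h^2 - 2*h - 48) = (h - 7)/(h - 8)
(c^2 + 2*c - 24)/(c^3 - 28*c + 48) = 1/(c - 2)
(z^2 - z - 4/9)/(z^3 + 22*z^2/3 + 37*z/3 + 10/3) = (z - 4/3)/(z^2 + 7*z + 10)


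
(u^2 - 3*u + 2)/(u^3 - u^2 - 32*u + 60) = (u - 1)/(u^2 + u - 30)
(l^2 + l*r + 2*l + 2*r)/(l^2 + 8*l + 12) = (l + r)/(l + 6)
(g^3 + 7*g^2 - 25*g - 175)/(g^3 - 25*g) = (g + 7)/g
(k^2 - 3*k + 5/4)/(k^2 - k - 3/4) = (-4*k^2 + 12*k - 5)/(-4*k^2 + 4*k + 3)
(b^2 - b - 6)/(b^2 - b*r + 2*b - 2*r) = (3 - b)/(-b + r)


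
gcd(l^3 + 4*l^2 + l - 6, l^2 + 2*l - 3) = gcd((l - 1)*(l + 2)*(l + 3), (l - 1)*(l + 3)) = l^2 + 2*l - 3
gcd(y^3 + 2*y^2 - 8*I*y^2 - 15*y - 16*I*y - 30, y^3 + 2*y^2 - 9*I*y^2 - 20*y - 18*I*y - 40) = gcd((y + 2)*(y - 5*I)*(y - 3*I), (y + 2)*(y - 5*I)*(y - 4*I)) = y^2 + y*(2 - 5*I) - 10*I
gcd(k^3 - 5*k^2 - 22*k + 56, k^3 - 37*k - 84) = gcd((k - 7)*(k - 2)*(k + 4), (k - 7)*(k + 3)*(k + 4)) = k^2 - 3*k - 28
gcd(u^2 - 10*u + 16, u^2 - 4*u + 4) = u - 2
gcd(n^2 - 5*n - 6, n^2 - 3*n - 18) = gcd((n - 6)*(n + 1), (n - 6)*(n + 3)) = n - 6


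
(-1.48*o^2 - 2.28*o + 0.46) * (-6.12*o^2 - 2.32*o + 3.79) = 9.0576*o^4 + 17.3872*o^3 - 3.1348*o^2 - 9.7084*o + 1.7434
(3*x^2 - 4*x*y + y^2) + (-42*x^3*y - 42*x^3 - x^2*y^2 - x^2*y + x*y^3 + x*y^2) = -42*x^3*y - 42*x^3 - x^2*y^2 - x^2*y + 3*x^2 + x*y^3 + x*y^2 - 4*x*y + y^2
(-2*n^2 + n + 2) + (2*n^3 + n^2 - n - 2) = 2*n^3 - n^2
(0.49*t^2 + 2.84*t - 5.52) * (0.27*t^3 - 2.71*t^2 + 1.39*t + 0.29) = 0.1323*t^5 - 0.5611*t^4 - 8.5057*t^3 + 19.0489*t^2 - 6.8492*t - 1.6008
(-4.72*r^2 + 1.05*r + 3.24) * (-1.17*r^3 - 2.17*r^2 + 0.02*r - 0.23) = 5.5224*r^5 + 9.0139*r^4 - 6.1637*r^3 - 5.9242*r^2 - 0.1767*r - 0.7452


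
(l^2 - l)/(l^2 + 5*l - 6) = l/(l + 6)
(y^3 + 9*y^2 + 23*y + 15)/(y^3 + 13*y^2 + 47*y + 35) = (y + 3)/(y + 7)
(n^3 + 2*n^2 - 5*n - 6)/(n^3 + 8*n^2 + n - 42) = (n + 1)/(n + 7)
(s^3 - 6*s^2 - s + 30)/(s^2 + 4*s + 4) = (s^2 - 8*s + 15)/(s + 2)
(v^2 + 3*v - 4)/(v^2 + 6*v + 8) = (v - 1)/(v + 2)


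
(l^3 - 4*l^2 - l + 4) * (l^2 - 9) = l^5 - 4*l^4 - 10*l^3 + 40*l^2 + 9*l - 36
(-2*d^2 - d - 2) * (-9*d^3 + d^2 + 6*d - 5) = 18*d^5 + 7*d^4 + 5*d^3 + 2*d^2 - 7*d + 10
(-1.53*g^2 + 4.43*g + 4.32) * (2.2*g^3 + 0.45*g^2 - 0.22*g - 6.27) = -3.366*g^5 + 9.0575*g^4 + 11.8341*g^3 + 10.5625*g^2 - 28.7265*g - 27.0864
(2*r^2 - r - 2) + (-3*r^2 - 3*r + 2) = -r^2 - 4*r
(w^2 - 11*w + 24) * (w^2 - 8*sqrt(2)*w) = w^4 - 8*sqrt(2)*w^3 - 11*w^3 + 24*w^2 + 88*sqrt(2)*w^2 - 192*sqrt(2)*w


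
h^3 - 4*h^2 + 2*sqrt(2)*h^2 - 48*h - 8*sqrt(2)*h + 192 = (h - 4)*(h - 4*sqrt(2))*(h + 6*sqrt(2))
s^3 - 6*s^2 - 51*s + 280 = (s - 8)*(s - 5)*(s + 7)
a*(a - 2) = a^2 - 2*a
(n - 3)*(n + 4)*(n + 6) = n^3 + 7*n^2 - 6*n - 72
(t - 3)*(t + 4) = t^2 + t - 12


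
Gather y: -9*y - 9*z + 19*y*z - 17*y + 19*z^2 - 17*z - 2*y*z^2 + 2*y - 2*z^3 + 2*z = y*(-2*z^2 + 19*z - 24) - 2*z^3 + 19*z^2 - 24*z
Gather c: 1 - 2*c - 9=-2*c - 8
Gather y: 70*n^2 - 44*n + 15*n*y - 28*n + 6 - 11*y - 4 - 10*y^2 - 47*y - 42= 70*n^2 - 72*n - 10*y^2 + y*(15*n - 58) - 40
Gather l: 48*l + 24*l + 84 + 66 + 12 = 72*l + 162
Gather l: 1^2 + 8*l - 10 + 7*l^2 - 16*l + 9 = 7*l^2 - 8*l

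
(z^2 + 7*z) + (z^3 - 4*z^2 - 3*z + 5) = z^3 - 3*z^2 + 4*z + 5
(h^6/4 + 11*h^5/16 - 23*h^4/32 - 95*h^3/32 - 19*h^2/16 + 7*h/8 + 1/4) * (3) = 3*h^6/4 + 33*h^5/16 - 69*h^4/32 - 285*h^3/32 - 57*h^2/16 + 21*h/8 + 3/4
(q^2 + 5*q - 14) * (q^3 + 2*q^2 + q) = q^5 + 7*q^4 - 3*q^3 - 23*q^2 - 14*q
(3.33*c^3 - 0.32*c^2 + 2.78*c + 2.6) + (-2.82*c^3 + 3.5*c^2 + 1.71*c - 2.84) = 0.51*c^3 + 3.18*c^2 + 4.49*c - 0.24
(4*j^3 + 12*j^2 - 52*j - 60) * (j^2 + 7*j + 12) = 4*j^5 + 40*j^4 + 80*j^3 - 280*j^2 - 1044*j - 720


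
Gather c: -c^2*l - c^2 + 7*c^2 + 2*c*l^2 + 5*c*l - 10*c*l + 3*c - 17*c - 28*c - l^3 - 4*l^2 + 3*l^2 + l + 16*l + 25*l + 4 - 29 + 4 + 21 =c^2*(6 - l) + c*(2*l^2 - 5*l - 42) - l^3 - l^2 + 42*l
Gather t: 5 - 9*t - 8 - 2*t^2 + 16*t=-2*t^2 + 7*t - 3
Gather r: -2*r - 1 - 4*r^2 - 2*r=-4*r^2 - 4*r - 1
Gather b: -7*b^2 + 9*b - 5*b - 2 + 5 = -7*b^2 + 4*b + 3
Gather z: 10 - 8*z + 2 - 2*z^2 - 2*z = -2*z^2 - 10*z + 12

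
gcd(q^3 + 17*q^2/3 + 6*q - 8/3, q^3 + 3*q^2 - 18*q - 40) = q + 2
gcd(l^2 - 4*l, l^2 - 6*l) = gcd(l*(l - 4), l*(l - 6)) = l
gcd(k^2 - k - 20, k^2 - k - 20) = k^2 - k - 20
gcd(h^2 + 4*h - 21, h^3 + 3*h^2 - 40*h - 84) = h + 7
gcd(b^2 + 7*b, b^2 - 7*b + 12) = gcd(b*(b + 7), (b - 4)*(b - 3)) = 1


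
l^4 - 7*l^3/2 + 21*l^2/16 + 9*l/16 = l*(l - 3)*(l - 3/4)*(l + 1/4)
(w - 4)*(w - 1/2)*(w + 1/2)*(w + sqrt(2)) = w^4 - 4*w^3 + sqrt(2)*w^3 - 4*sqrt(2)*w^2 - w^2/4 - sqrt(2)*w/4 + w + sqrt(2)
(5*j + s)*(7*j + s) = 35*j^2 + 12*j*s + s^2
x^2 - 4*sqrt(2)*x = x*(x - 4*sqrt(2))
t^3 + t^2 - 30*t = t*(t - 5)*(t + 6)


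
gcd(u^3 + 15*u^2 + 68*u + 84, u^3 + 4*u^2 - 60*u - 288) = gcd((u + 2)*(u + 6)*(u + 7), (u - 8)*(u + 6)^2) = u + 6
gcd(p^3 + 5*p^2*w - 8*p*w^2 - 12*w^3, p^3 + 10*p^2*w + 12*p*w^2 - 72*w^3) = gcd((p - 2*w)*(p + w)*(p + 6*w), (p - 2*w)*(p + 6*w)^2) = p^2 + 4*p*w - 12*w^2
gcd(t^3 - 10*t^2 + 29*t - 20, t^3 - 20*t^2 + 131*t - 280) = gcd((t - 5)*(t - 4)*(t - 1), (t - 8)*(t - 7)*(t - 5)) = t - 5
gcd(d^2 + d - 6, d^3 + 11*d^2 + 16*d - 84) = d - 2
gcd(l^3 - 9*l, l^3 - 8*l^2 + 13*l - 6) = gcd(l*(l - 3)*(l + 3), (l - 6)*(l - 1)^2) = 1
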